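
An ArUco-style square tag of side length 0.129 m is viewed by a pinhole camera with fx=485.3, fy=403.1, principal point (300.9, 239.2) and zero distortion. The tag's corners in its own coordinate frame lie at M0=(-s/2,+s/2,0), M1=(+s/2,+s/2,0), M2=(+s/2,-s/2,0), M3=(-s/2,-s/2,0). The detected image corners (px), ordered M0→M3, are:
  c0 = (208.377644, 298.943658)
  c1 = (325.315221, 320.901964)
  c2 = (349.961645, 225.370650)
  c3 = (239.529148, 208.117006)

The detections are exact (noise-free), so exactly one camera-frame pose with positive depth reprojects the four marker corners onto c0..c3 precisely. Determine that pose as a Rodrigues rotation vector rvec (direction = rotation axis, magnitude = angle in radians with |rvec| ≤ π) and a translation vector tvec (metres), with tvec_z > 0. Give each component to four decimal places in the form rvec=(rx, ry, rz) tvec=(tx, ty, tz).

rvec=(-0.2926, 0.1227, 0.2134) tvec=(-0.0226, 0.0295, 0.5313)

Intrinsics K: fx=485.3, fy=403.1, cx=300.9, cy=239.2
Marker side s = 0.129 m; corners in marker frame (Z=0):
  M0 = (-0.0645, +0.0645, 0)
  M1 = (+0.0645, +0.0645, 0)
  M2 = (+0.0645, -0.0645, 0)
  M3 = (-0.0645, -0.0645, 0)
Detected image corners:
  c0 = (208.377644, 298.943658) px
  c1 = (325.315221, 320.901964) px
  c2 = (349.961645, 225.370650) px
  c3 = (239.529148, 208.117006) px
Planar DLT: solve 8×8 A·h = b for H (H[2,2]=1):
  H  [+800.85816 -360.81493 +280.21843]
  H  [+76.74353 +586.86184 +261.61216]
  H  [-0.28343 -0.51312 +1.00000]
B = K⁻¹H; ‖b₁‖=1.882305, ‖b₂‖=1.882305; λ = 2/(‖b₁‖+‖b₂‖) = 0.531263, sign → tz>0 ⇒ λ=+0.531263
r₁ = λ·B[:,0] = (+0.97007,+0.19050,-0.15058); r₂ = λ·B[:,1] = (-0.22597,+0.93521,-0.27260)
r₃ = r₁×r₂ = (+0.08889,+0.29847,+0.95027); SVD([r₁ r₂ r₃]) → R = UVᵀ:
  R  [+0.97007 -0.22597 +0.08889]
  R  [+0.19050 +0.93521 +0.29847]
  R  [-0.15058 -0.27260 +0.95027]
t = (-0.02264, +0.02954, +0.53126) m
tr R = 2.855556; θ = arccos((tr R − 1)/2) = 0.382383 rad = 21.909°
axis k = ((R−Rᵀ)₃₂, (R−Rᵀ)₁₃, (R−Rᵀ)₂₁) / (2 sinθ) = (-0.765242, +0.320891, +0.558062)
rvec = θ·k = (-0.292616, +0.122703, +0.213394)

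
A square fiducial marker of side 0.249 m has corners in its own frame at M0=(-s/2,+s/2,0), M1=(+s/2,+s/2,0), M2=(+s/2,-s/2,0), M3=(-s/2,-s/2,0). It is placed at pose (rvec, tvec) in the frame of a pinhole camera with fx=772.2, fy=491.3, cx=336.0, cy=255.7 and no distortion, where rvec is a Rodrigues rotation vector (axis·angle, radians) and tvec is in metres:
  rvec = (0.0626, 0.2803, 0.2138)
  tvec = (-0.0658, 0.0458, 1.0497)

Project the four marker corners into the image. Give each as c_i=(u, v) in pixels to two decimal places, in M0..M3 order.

c0=(189.50, 318.60) c1=(355.59, 348.62) c2=(394.41, 231.99) c3=(222.39, 208.58)

Intrinsics K: fx=772.2, fy=491.3, cx=336.0, cy=255.7
Marker side s = 0.249 m; corners in marker frame (Z=0):
  M0 = (-0.1245, +0.1245, 0)
  M1 = (+0.1245, +0.1245, 0)
  M2 = (+0.1245, -0.1245, 0)
  M3 = (-0.1245, -0.1245, 0)
rvec = (0.0626, 0.2803, 0.2138), |rvec| = θ = 0.35805 rad = 20.515°
Rodrigues: sinθ=0.35045, 1−cosθ=0.06342; R = I + sinθ·[k]× + (1−cosθ)·[k]×²:
    [+0.93852 -0.20058 +0.28097]
    [+0.21794 +0.97545 -0.03163]
    [-0.26773 +0.09092 +0.95920]
t = (-0.0658, 0.0458, 1.0497) m
M0: Pc = R·M0+t = (-0.20762, +0.14011, +1.09435); u = 772.2·(-0.20762)/1.09435 + 336.0 = 189.4996, v = 491.3·(+0.14011)/1.09435 + 255.7 = 318.6011
M1: Pc = R·M1+t = (+0.02607, +0.19438, +1.02769); u = 772.2·(+0.02607)/1.02769 + 336.0 = 355.5916, v = 491.3·(+0.19438)/1.02769 + 255.7 = 348.6247
M2: Pc = R·M2+t = (+0.07602, -0.04851, +1.00505); u = 772.2·(+0.07602)/1.00505 + 336.0 = 394.4065, v = 491.3·(-0.04851)/1.00505 + 255.7 = 231.9869
M3: Pc = R·M3+t = (-0.15767, -0.10278, +1.07171); u = 772.2·(-0.15767)/1.07171 + 336.0 = 222.3916, v = 491.3·(-0.10278)/1.07171 + 255.7 = 208.5844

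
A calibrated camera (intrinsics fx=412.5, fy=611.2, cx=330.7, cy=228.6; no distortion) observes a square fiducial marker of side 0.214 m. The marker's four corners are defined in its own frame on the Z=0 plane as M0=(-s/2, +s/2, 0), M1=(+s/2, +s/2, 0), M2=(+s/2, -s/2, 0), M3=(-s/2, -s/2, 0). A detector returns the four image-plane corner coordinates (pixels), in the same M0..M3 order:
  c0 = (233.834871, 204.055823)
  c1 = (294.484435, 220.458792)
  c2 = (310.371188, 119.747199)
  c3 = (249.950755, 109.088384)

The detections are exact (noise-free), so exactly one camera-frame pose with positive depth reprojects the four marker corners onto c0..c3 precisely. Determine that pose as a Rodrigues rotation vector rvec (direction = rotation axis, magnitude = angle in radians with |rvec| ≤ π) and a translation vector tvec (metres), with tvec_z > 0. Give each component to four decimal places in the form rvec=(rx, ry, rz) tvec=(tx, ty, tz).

Intrinsics K: fx=412.5, fy=611.2, cx=330.7, cy=228.6
Marker side s = 0.214 m; corners in marker frame (Z=0):
  M0 = (-0.1070, +0.1070, 0)
  M1 = (+0.1070, +0.1070, 0)
  M2 = (+0.1070, -0.1070, 0)
  M3 = (-0.1070, -0.1070, 0)
Detected image corners:
  c0 = (233.834871, 204.055823) px
  c1 = (294.484435, 220.458792) px
  c2 = (310.371188, 119.747199) px
  c3 = (249.950755, 109.088384) px
Planar DLT: solve 8×8 A·h = b for H (H[2,2]=1):
  H  [+211.47835 -98.47211 +271.38529]
  H  [+20.25836 +442.60297 +162.69214]
  H  [-0.26231 -0.08702 +1.00000]
B = K⁻¹H; ‖b₁‖=0.780204, ‖b₂‖=0.780203; λ = 2/(‖b₁‖+‖b₂‖) = 1.281717, sign → tz>0 ⇒ λ=+1.281717
r₁ = λ·B[:,0] = (+0.92664,+0.16823,-0.33621); r₂ = λ·B[:,1] = (-0.21655,+0.96988,-0.11154)
r₃ = r₁×r₂ = (+0.30732,+0.17616,+0.93516); SVD([r₁ r₂ r₃]) → R = UVᵀ:
  R  [+0.92664 -0.21655 +0.30732]
  R  [+0.16823 +0.96988 +0.17616]
  R  [-0.33621 -0.11154 +0.93516]
t = (-0.18430, -0.13821, +1.28172) m
tr R = 2.831679; θ = arccos((tr R − 1)/2) = 0.413203 rad = 23.675°
axis k = ((R−Rᵀ)₃₂, (R−Rᵀ)₁₃, (R−Rᵀ)₂₁) / (2 sinθ) = (-0.358247, +0.801310, +0.479125)
rvec = θ·k = (-0.148029, +0.331104, +0.197976)

rvec=(-0.1480, 0.3311, 0.1980) tvec=(-0.1843, -0.1382, 1.2817)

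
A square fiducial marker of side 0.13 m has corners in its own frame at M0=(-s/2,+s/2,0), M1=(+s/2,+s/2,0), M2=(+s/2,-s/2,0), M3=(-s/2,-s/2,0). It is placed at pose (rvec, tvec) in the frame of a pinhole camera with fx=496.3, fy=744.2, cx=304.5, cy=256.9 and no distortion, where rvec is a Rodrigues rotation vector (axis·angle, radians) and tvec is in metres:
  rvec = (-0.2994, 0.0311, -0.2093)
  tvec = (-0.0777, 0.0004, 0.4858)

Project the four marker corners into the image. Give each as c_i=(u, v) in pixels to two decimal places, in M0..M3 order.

c0=(168.06, 376.08) c1=(303.29, 332.68) c2=(277.83, 147.99) c3=(152.89, 188.06)

Intrinsics K: fx=496.3, fy=744.2, cx=304.5, cy=256.9
Marker side s = 0.13 m; corners in marker frame (Z=0):
  M0 = (-0.0650, +0.0650, 0)
  M1 = (+0.0650, +0.0650, 0)
  M2 = (+0.0650, -0.0650, 0)
  M3 = (-0.0650, -0.0650, 0)
rvec = (-0.2994, 0.0311, -0.2093), |rvec| = θ = 0.36663 rad = 21.006°
Rodrigues: sinθ=0.35847, 1−cosθ=0.06646; R = I + sinθ·[k]× + (1−cosθ)·[k]×²:
    [+0.97786 +0.20004 +0.06139]
    [-0.20925 +0.93402 +0.28952]
    [+0.00057 -0.29596 +0.95520]
t = (-0.0777, 0.0004, 0.4858) m
M0: Pc = R·M0+t = (-0.12826, +0.07471, +0.46653); u = 496.3·(-0.12826)/0.46653 + 304.5 = 168.0557, v = 744.2·(+0.07471)/0.46653 + 256.9 = 376.0809
M1: Pc = R·M1+t = (-0.00114, +0.04751, +0.46660); u = 496.3·(-0.00114)/0.46660 + 304.5 = 303.2913, v = 744.2·(+0.04751)/0.46660 + 256.9 = 332.6762
M2: Pc = R·M2+t = (-0.02714, -0.07391, +0.50507); u = 496.3·(-0.02714)/0.50507 + 304.5 = 277.8301, v = 744.2·(-0.07391)/0.50507 + 256.9 = 147.9941
M3: Pc = R·M3+t = (-0.15426, -0.04671, +0.50500); u = 496.3·(-0.15426)/0.50500 + 304.5 = 152.8939, v = 744.2·(-0.04671)/0.50500 + 256.9 = 188.0647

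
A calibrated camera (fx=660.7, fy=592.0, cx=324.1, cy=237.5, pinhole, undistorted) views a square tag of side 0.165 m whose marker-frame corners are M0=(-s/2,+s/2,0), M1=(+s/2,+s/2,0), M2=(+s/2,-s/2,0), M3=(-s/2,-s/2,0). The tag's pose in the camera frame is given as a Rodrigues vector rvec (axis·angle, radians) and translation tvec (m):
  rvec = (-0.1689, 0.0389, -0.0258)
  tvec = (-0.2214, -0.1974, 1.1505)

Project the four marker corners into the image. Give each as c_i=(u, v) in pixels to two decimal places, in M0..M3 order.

Intrinsics K: fx=660.7, fy=592.0, cx=324.1, cy=237.5
Marker side s = 0.165 m; corners in marker frame (Z=0):
  M0 = (-0.0825, +0.0825, 0)
  M1 = (+0.0825, +0.0825, 0)
  M2 = (+0.0825, -0.0825, 0)
  M3 = (-0.0825, -0.0825, 0)
rvec = (-0.1689, 0.0389, -0.0258), |rvec| = θ = 0.17523 rad = 10.040°
Rodrigues: sinθ=0.17434, 1−cosθ=0.01531; R = I + sinθ·[k]× + (1−cosθ)·[k]×²:
    [+0.99891 +0.02239 +0.04087]
    [-0.02894 +0.98544 +0.16754]
    [-0.03653 -0.16854 +0.98502]
t = (-0.2214, -0.1974, 1.1505) m
M0: Pc = R·M0+t = (-0.30196, -0.11371, +1.13961); u = 660.7·(-0.30196)/1.13961 + 324.1 = 149.0339, v = 592.0·(-0.11371)/1.13961 + 237.5 = 178.4287
M1: Pc = R·M1+t = (-0.13714, -0.11849, +1.13358); u = 660.7·(-0.13714)/1.13358 + 324.1 = 244.1676, v = 592.0·(-0.11849)/1.13358 + 237.5 = 175.6205
M2: Pc = R·M2+t = (-0.14084, -0.28109, +1.16139); u = 660.7·(-0.14084)/1.16139 + 324.1 = 243.9797, v = 592.0·(-0.28109)/1.16139 + 237.5 = 94.2206
M3: Pc = R·M3+t = (-0.30566, -0.27631, +1.16742); u = 660.7·(-0.30566)/1.16742 + 324.1 = 151.1131, v = 592.0·(-0.27631)/1.16742 + 237.5 = 97.3822

c0=(149.03, 178.43) c1=(244.17, 175.62) c2=(243.98, 94.22) c3=(151.11, 97.38)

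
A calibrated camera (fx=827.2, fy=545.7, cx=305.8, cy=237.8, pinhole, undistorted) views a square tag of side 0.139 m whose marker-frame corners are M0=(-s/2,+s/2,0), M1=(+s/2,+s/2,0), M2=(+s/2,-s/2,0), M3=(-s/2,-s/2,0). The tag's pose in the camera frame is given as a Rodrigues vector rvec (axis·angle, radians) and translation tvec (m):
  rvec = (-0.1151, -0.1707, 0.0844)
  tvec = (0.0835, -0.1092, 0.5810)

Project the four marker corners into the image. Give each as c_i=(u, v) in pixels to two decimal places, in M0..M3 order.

Intrinsics K: fx=827.2, fy=545.7, cx=305.8, cy=237.8
Marker side s = 0.139 m; corners in marker frame (Z=0):
  M0 = (-0.0695, +0.0695, 0)
  M1 = (+0.0695, +0.0695, 0)
  M2 = (+0.0695, -0.0695, 0)
  M3 = (-0.0695, -0.0695, 0)
rvec = (-0.1151, -0.1707, 0.0844), |rvec| = θ = 0.22251 rad = 12.749°
Rodrigues: sinθ=0.22068, 1−cosθ=0.02465; R = I + sinθ·[k]× + (1−cosθ)·[k]×²:
    [+0.98194 -0.07392 -0.17413]
    [+0.09349 +0.98986 +0.10698]
    [+0.16446 -0.12133 +0.97889]
t = (0.0835, -0.1092, 0.5810) m
M0: Pc = R·M0+t = (+0.01012, -0.04690, +0.56114); u = 827.2·(+0.01012)/0.56114 + 305.8 = 320.7144, v = 545.7·(-0.04690)/0.56114 + 237.8 = 192.1879
M1: Pc = R·M1+t = (+0.14661, -0.03391, +0.58400); u = 827.2·(+0.14661)/0.58400 + 305.8 = 513.4614, v = 545.7·(-0.03391)/0.58400 + 237.8 = 206.1161
M2: Pc = R·M2+t = (+0.15688, -0.17150, +0.60086); u = 827.2·(+0.15688)/0.60086 + 305.8 = 521.7786, v = 545.7·(-0.17150)/0.60086 + 237.8 = 82.0467
M3: Pc = R·M3+t = (+0.02039, -0.18449, +0.57800); u = 827.2·(+0.02039)/0.57800 + 305.8 = 334.9844, v = 545.7·(-0.18449)/0.57800 + 237.8 = 63.6181

c0=(320.71, 192.19) c1=(513.46, 206.12) c2=(521.78, 82.05) c3=(334.98, 63.62)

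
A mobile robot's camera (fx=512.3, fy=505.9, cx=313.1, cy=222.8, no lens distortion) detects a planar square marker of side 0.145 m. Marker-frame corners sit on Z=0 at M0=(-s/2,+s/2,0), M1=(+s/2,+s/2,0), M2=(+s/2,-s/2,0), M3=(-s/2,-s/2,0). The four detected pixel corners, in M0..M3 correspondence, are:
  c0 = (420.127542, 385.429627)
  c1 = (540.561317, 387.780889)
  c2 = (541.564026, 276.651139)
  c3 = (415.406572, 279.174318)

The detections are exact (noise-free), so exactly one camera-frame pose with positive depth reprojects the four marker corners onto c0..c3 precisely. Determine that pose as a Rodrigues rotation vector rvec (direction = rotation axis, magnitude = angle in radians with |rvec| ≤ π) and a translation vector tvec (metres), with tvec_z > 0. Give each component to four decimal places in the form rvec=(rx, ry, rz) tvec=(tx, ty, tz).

rvec=(0.2133, 0.1903, -0.0633) tvec=(0.2025, 0.1376, 0.6288)

Intrinsics K: fx=512.3, fy=505.9, cx=313.1, cy=222.8
Marker side s = 0.145 m; corners in marker frame (Z=0):
  M0 = (-0.0725, +0.0725, 0)
  M1 = (+0.0725, +0.0725, 0)
  M2 = (+0.0725, -0.0725, 0)
  M3 = (-0.0725, -0.0725, 0)
Detected image corners:
  c0 = (420.127542, 385.429627) px
  c1 = (540.561317, 387.780889) px
  c2 = (541.564026, 276.651139) px
  c3 = (415.406572, 279.174318) px
Planar DLT: solve 8×8 A·h = b for H (H[2,2]=1):
  H  [+701.69772 +168.98455 +478.05557]
  H  [-102.87396 +857.14952 +333.53976]
  H  [-0.30903 +0.32481 +1.00000]
B = K⁻¹H; ‖b₁‖=1.590331, ‖b₂‖=1.590331; λ = 2/(‖b₁‖+‖b₂‖) = 0.628800, sign → tz>0 ⇒ λ=+0.628800
r₁ = λ·B[:,0] = (+0.98003,-0.04229,-0.19432); r₂ = λ·B[:,1] = (+0.08259,+0.97543,+0.20424)
r₃ = r₁×r₂ = (+0.18090,-0.21621,+0.95944); SVD([r₁ r₂ r₃]) → R = UVᵀ:
  R  [+0.98003 +0.08259 +0.18090]
  R  [-0.04229 +0.97543 -0.21621]
  R  [-0.19432 +0.20424 +0.95944]
t = (+0.20247, +0.13764, +0.62880) m
tr R = 2.914898; θ = arccos((tr R − 1)/2) = 0.292767 rad = 16.774°
axis k = ((R−Rᵀ)₃₂, (R−Rᵀ)₁₃, (R−Rᵀ)₂₁) / (2 sinθ) = (+0.728431, +0.650064, -0.216343)
rvec = θ·k = (+0.213261, +0.190318, -0.063338)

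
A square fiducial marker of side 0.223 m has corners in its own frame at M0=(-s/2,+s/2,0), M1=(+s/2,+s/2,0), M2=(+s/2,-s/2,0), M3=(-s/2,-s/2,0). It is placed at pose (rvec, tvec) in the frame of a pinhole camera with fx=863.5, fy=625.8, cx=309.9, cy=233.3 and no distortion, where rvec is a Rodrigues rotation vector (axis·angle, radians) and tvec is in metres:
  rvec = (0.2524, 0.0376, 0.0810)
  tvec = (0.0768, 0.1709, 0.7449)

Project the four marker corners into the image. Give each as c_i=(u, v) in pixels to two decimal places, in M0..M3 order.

Intrinsics K: fx=863.5, fy=625.8, cx=309.9, cy=233.3
Marker side s = 0.223 m; corners in marker frame (Z=0):
  M0 = (-0.1115, +0.1115, 0)
  M1 = (+0.1115, +0.1115, 0)
  M2 = (+0.1115, -0.1115, 0)
  M3 = (-0.1115, -0.1115, 0)
rvec = (0.2524, 0.0376, 0.0810), |rvec| = θ = 0.26773 rad = 15.340°
Rodrigues: sinθ=0.26455, 1−cosθ=0.03563; R = I + sinθ·[k]× + (1−cosθ)·[k]×²:
    [+0.99604 -0.07532 +0.04731]
    [+0.08475 +0.96508 -0.24788]
    [-0.02699 +0.25091 +0.96763]
t = (0.0768, 0.1709, 0.7449) m
M0: Pc = R·M0+t = (-0.04266, +0.26906, +0.77589); u = 863.5·(-0.04266)/0.77589 + 309.9 = 262.4271, v = 625.8·(+0.26906)/0.77589 + 233.3 = 450.3104
M1: Pc = R·M1+t = (+0.17946, +0.28796, +0.76987); u = 863.5·(+0.17946)/0.76987 + 309.9 = 511.1864, v = 625.8·(+0.28796)/0.76987 + 233.3 = 467.3701
M2: Pc = R·M2+t = (+0.19626, +0.07274, +0.71391); u = 863.5·(+0.19626)/0.71391 + 309.9 = 547.2775, v = 625.8·(+0.07274)/0.71391 + 233.3 = 297.0656
M3: Pc = R·M3+t = (-0.02586, +0.05384, +0.71993); u = 863.5·(-0.02586)/0.71993 + 309.9 = 278.8831, v = 625.8·(+0.05384)/0.71993 + 233.3 = 280.1039

c0=(262.43, 450.31) c1=(511.19, 467.37) c2=(547.28, 297.07) c3=(278.88, 280.10)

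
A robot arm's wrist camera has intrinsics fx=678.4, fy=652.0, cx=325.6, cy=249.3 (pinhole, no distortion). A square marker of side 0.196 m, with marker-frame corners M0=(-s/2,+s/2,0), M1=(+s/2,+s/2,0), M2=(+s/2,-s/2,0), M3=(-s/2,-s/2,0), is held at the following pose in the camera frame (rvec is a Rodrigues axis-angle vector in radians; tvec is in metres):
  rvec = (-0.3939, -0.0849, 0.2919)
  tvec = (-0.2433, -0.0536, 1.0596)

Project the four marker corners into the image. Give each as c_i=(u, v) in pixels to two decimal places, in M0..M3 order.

c0=(84.11, 251.74) c1=(209.27, 288.72) c2=(249.21, 183.51) c3=(132.97, 148.64)

Intrinsics K: fx=678.4, fy=652.0, cx=325.6, cy=249.3
Marker side s = 0.196 m; corners in marker frame (Z=0):
  M0 = (-0.0980, +0.0980, 0)
  M1 = (+0.0980, +0.0980, 0)
  M2 = (+0.0980, -0.0980, 0)
  M3 = (-0.0980, -0.0980, 0)
rvec = (-0.3939, -0.0849, 0.2919), |rvec| = θ = 0.49756 rad = 28.508°
Rodrigues: sinθ=0.47729, 1−cosθ=0.12125; R = I + sinθ·[k]× + (1−cosθ)·[k]×²:
    [+0.95474 -0.26362 -0.13775]
    [+0.29638 +0.88228 +0.36571]
    [+0.02513 -0.38998 +0.92048]
t = (-0.2433, -0.0536, 1.0596) m
M0: Pc = R·M0+t = (-0.36270, +0.00382, +1.01892); u = 678.4·(-0.36270)/1.01892 + 325.6 = 84.1133, v = 652.0·(+0.00382)/1.01892 + 249.3 = 251.7429
M1: Pc = R·M1+t = (-0.17557, +0.06191, +1.02384); u = 678.4·(-0.17557)/1.02384 + 325.6 = 209.2666, v = 652.0·(+0.06191)/1.02384 + 249.3 = 288.7245
M2: Pc = R·M2+t = (-0.12390, -0.11102, +1.10028); u = 678.4·(-0.12390)/1.10028 + 325.6 = 249.2068, v = 652.0·(-0.11102)/1.10028 + 249.3 = 183.5136
M3: Pc = R·M3+t = (-0.31103, -0.16911, +1.09536); u = 678.4·(-0.31103)/1.09536 + 325.6 = 132.9666, v = 652.0·(-0.16911)/1.09536 + 249.3 = 148.6397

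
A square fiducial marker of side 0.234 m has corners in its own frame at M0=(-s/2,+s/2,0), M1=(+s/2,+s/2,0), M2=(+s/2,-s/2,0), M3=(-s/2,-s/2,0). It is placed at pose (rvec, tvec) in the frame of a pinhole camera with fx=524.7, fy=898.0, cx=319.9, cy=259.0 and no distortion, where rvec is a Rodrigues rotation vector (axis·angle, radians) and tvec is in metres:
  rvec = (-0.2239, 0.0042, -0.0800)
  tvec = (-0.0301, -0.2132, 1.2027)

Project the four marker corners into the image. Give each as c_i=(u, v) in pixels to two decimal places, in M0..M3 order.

c0=(258.56, 190.16) c1=(362.57, 176.00) c2=(352.90, 13.37) c3=(253.27, 26.78)

Intrinsics K: fx=524.7, fy=898.0, cx=319.9, cy=259.0
Marker side s = 0.234 m; corners in marker frame (Z=0):
  M0 = (-0.1170, +0.1170, 0)
  M1 = (+0.1170, +0.1170, 0)
  M2 = (+0.1170, -0.1170, 0)
  M3 = (-0.1170, -0.1170, 0)
rvec = (-0.2239, 0.0042, -0.0800), |rvec| = θ = 0.23780 rad = 13.625°
Rodrigues: sinθ=0.23557, 1−cosθ=0.02814; R = I + sinθ·[k]× + (1−cosθ)·[k]×²:
    [+0.99681 +0.07878 +0.01307]
    [-0.07972 +0.97187 +0.22163]
    [+0.00475 -0.22196 +0.97504]
t = (-0.0301, -0.2132, 1.2027) m
M0: Pc = R·M0+t = (-0.13751, -0.09016, +1.17617); u = 524.7·(-0.13751)/1.17617 + 319.9 = 258.5562, v = 898.0·(-0.09016)/1.17617 + 259.0 = 190.1599
M1: Pc = R·M1+t = (+0.09574, -0.10882, +1.17729); u = 524.7·(+0.09574)/1.17729 + 319.9 = 362.5716, v = 898.0·(-0.10882)/1.17729 + 259.0 = 175.9965
M2: Pc = R·M2+t = (+0.07731, -0.33624, +1.22923); u = 524.7·(+0.07731)/1.22923 + 319.9 = 352.8997, v = 898.0·(-0.33624)/1.22923 + 259.0 = 13.3663
M3: Pc = R·M3+t = (-0.15594, -0.31758, +1.22811); u = 524.7·(-0.15594)/1.22811 + 319.9 = 253.2746, v = 898.0·(-0.31758)/1.22811 + 259.0 = 26.7834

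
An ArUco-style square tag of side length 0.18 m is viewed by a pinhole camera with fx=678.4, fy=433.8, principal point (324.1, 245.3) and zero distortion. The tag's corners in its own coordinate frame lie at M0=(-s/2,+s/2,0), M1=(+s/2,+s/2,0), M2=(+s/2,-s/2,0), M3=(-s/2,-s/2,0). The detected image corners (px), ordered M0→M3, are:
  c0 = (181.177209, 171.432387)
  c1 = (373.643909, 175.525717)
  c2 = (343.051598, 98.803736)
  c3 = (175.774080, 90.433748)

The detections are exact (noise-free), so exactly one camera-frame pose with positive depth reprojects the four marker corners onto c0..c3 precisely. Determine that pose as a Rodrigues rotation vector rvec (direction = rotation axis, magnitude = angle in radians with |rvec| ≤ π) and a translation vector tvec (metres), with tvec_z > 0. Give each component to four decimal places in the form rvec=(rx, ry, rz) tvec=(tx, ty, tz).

rvec=(-0.6013, -0.2393, -0.0833) tvec=(-0.0531, -0.1775, 0.6751)

Intrinsics K: fx=678.4, fy=433.8, cx=324.1, cy=245.3
Marker side s = 0.18 m; corners in marker frame (Z=0):
  M0 = (-0.0900, +0.0900, 0)
  M1 = (+0.0900, +0.0900, 0)
  M2 = (+0.0900, -0.0900, 0)
  M3 = (-0.0900, -0.0900, 0)
Detected image corners:
  c0 = (181.177209, 171.432387) px
  c1 = (373.643909, 175.525717) px
  c2 = (343.051598, 98.803736) px
  c3 = (175.774080, 90.433748) px
Planar DLT: solve 8×8 A·h = b for H (H[2,2]=1):
  H  [+1092.30505 -116.35371 +270.71165]
  H  [+84.50647 +328.52791 +131.26071]
  H  [+0.36565 -0.81458 +1.00000]
B = K⁻¹H; ‖b₁‖=1.481320, ‖b₂‖=1.481320; λ = 2/(‖b₁‖+‖b₂‖) = 0.675073, sign → tz>0 ⇒ λ=+0.675073
r₁ = λ·B[:,0] = (+0.96902,-0.00807,+0.24684); r₂ = λ·B[:,1] = (+0.14693,+0.82220,-0.54990)
r₃ = r₁×r₂ = (-0.19851,+0.56914,+0.79792); SVD([r₁ r₂ r₃]) → R = UVᵀ:
  R  [+0.96902 +0.14693 -0.19851]
  R  [-0.00807 +0.82220 +0.56914]
  R  [+0.24684 -0.54990 +0.79792]
t = (-0.05313, -0.17747, +0.67507) m
tr R = 2.589145; θ = arccos((tr R − 1)/2) = 0.652493 rad = 37.385°
axis k = ((R−Rᵀ)₃₂, (R−Rᵀ)₁₃, (R−Rᵀ)₂₁) / (2 sinθ) = (-0.921522, -0.366748, -0.127643)
rvec = θ·k = (-0.601287, -0.239301, -0.083286)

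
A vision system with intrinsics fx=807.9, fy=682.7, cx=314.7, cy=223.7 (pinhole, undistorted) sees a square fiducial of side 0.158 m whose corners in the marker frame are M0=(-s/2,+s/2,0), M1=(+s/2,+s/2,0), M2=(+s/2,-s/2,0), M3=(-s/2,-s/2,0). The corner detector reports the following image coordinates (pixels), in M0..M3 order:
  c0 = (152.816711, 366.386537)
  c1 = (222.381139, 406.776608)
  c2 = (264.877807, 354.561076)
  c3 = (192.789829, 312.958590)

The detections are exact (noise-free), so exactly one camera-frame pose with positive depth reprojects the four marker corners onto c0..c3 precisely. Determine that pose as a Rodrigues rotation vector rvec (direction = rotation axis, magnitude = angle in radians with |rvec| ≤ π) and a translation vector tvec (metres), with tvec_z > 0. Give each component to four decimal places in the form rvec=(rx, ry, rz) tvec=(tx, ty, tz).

Intrinsics K: fx=807.9, fy=682.7, cx=314.7, cy=223.7
Marker side s = 0.158 m; corners in marker frame (Z=0):
  M0 = (-0.0790, +0.0790, 0)
  M1 = (+0.0790, +0.0790, 0)
  M2 = (+0.0790, -0.0790, 0)
  M3 = (-0.0790, -0.0790, 0)
Detected image corners:
  c0 = (152.816711, 366.386537) px
  c1 = (222.381139, 406.776608) px
  c2 = (264.877807, 354.561076) px
  c3 = (192.789829, 312.958590) px
Planar DLT: solve 8×8 A·h = b for H (H[2,2]=1):
  H  [+443.86579 -216.49706 +207.81117]
  H  [+252.02510 +411.24540 +360.58314]
  H  [-0.02049 +0.21358 +1.00000]
B = K⁻¹H; ‖b₁‖=0.672594, ‖b₂‖=0.672594; λ = 2/(‖b₁‖+‖b₂‖) = 1.486780, sign → tz>0 ⇒ λ=+1.486780
r₁ = λ·B[:,0] = (+0.82871,+0.55884,-0.03047); r₂ = λ·B[:,1] = (-0.52211,+0.79156,+0.31754)
r₃ = r₁×r₂ = (+0.20157,-0.24725,+0.94775); SVD([r₁ r₂ r₃]) → R = UVᵀ:
  R  [+0.82871 -0.52211 +0.20157]
  R  [+0.55884 +0.79156 -0.24725]
  R  [-0.03047 +0.31754 +0.94775]
t = (-0.19671, +0.29810, +1.48678) m
tr R = 2.568028; θ = arccos((tr R − 1)/2) = 0.669690 rad = 38.370°
axis k = ((R−Rᵀ)₃₂, (R−Rᵀ)₁₃, (R−Rᵀ)₂₁) / (2 sinθ) = (+0.454930, +0.186903, +0.870693)
rvec = θ·k = (+0.304662, +0.125167, +0.583095)

rvec=(0.3047, 0.1252, 0.5831) tvec=(-0.1967, 0.2981, 1.4868)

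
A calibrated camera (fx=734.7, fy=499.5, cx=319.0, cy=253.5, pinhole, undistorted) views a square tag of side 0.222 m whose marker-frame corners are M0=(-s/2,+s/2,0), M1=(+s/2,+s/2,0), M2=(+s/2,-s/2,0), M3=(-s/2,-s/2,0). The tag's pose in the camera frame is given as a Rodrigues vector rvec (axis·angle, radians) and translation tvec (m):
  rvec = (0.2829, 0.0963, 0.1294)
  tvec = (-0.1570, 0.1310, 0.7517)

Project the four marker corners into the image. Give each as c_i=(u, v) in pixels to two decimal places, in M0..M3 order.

c0=(59.93, 392.97) c1=(262.06, 416.16) c2=(283.05, 282.23) c3=(62.94, 260.16)

Intrinsics K: fx=734.7, fy=499.5, cx=319.0, cy=253.5
Marker side s = 0.222 m; corners in marker frame (Z=0):
  M0 = (-0.1110, +0.1110, 0)
  M1 = (+0.1110, +0.1110, 0)
  M2 = (+0.1110, -0.1110, 0)
  M3 = (-0.1110, -0.1110, 0)
rvec = (0.2829, 0.0963, 0.1294), |rvec| = θ = 0.32565 rad = 18.659°
Rodrigues: sinθ=0.31993, 1−cosθ=0.05256; R = I + sinθ·[k]× + (1−cosθ)·[k]×²:
    [+0.98711 -0.11362 +0.11275]
    [+0.14063 +0.95204 -0.27175]
    [-0.07646 +0.28410 +0.95574]
t = (-0.1570, 0.1310, 0.7517) m
M0: Pc = R·M0+t = (-0.27918, +0.22107, +0.79172); u = 734.7·(-0.27918)/0.79172 + 319.0 = 59.9268, v = 499.5·(+0.22107)/0.79172 + 253.5 = 392.9715
M1: Pc = R·M1+t = (-0.06004, +0.25229, +0.77475); u = 734.7·(-0.06004)/0.77475 + 319.0 = 262.0603, v = 499.5·(+0.25229)/0.77475 + 253.5 = 416.1552
M2: Pc = R·M2+t = (-0.03482, +0.04093, +0.71168); u = 734.7·(-0.03482)/0.71168 + 319.0 = 283.0545, v = 499.5·(+0.04093)/0.71168 + 253.5 = 282.2296
M3: Pc = R·M3+t = (-0.25396, +0.00971, +0.72865); u = 734.7·(-0.25396)/0.72865 + 319.0 = 62.9356, v = 499.5·(+0.00971)/0.72865 + 253.5 = 260.1592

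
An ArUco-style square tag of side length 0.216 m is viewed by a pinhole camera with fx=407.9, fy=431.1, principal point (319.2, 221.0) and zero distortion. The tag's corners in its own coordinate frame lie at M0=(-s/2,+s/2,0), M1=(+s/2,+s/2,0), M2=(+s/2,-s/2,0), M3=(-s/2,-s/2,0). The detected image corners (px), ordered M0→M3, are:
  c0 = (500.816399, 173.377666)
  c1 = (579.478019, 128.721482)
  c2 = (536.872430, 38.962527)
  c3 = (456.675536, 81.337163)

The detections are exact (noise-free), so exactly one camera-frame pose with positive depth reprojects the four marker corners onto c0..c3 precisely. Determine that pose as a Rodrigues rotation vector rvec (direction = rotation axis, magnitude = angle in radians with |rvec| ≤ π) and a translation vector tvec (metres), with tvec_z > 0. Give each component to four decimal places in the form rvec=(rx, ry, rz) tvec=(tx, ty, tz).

Intrinsics K: fx=407.9, fy=431.1, cx=319.2, cy=221.0
Marker side s = 0.216 m; corners in marker frame (Z=0):
  M0 = (-0.1080, +0.1080, 0)
  M1 = (+0.1080, +0.1080, 0)
  M2 = (+0.1080, -0.1080, 0)
  M3 = (-0.1080, -0.1080, 0)
Detected image corners:
  c0 = (500.816399, 173.377666) px
  c1 = (579.478019, 128.721482) px
  c2 = (536.872430, 38.962527) px
  c3 = (456.675536, 81.337163) px
Planar DLT: solve 8×8 A·h = b for H (H[2,2]=1):
  H  [+433.08832 +211.45315 +519.04972]
  H  [-188.15785 +422.93944 +105.40474]
  H  [+0.12608 +0.02064 +1.00000]
B = K⁻¹H; ‖b₁‖=1.092945, ‖b₂‖=1.092945; λ = 2/(‖b₁‖+‖b₂‖) = 0.914959, sign → tz>0 ⇒ λ=+0.914959
r₁ = λ·B[:,0] = (+0.88119,-0.45848,+0.11536); r₂ = λ·B[:,1] = (+0.45953,+0.88796,+0.01888)
r₃ = r₁×r₂ = (-0.11109,+0.03637,+0.99314); SVD([r₁ r₂ r₃]) → R = UVᵀ:
  R  [+0.88119 +0.45953 -0.11109]
  R  [-0.45848 +0.88796 +0.03637]
  R  [+0.11536 +0.01888 +0.99314]
t = (+0.44828, -0.24534, +0.91496) m
tr R = 2.762289; θ = arccos((tr R − 1)/2) = 0.492519 rad = 28.219°
axis k = ((R−Rᵀ)₃₂, (R−Rᵀ)₁₃, (R−Rᵀ)₂₁) / (2 sinθ) = (-0.018495, -0.239455, -0.970731)
rvec = θ·k = (-0.009109, -0.117936, -0.478104)

rvec=(-0.0091, -0.1179, -0.4781) tvec=(0.4483, -0.2453, 0.9150)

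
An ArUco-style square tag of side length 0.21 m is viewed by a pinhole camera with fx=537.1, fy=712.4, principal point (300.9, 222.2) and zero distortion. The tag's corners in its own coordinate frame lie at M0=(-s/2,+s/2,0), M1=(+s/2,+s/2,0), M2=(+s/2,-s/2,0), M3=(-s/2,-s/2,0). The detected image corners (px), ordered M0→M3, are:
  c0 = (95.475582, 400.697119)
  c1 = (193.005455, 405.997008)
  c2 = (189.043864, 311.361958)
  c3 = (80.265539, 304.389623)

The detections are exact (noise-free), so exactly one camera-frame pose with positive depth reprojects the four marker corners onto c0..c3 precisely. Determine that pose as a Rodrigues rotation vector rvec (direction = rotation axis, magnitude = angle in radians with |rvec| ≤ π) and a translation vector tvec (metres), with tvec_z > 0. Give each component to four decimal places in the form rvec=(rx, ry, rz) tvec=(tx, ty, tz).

rvec=(0.6113, -0.0372, 0.0712) tvec=(-0.3331, 0.2122, 1.1117)

Intrinsics K: fx=537.1, fy=712.4, cx=300.9, cy=222.2
Marker side s = 0.21 m; corners in marker frame (Z=0):
  M0 = (-0.1050, +0.1050, 0)
  M1 = (+0.1050, +0.1050, 0)
  M2 = (+0.1050, -0.1050, 0)
  M3 = (-0.1050, -0.1050, 0)
Detected image corners:
  c0 = (95.475582, 400.697119) px
  c1 = (193.005455, 405.997008) px
  c2 = (189.043864, 311.361958) px
  c3 = (80.265539, 304.389623) px
Planar DLT: solve 8×8 A·h = b for H (H[2,2]=1):
  H  [+496.78339 +117.26270 +139.97922]
  H  [+46.90762 +637.59605 +358.20687]
  H  [+0.05034 +0.51458 +1.00000]
B = K⁻¹H; ‖b₁‖=0.899542, ‖b₂‖=0.899542; λ = 2/(‖b₁‖+‖b₂‖) = 1.111676, sign → tz>0 ⇒ λ=+1.111676
r₁ = λ·B[:,0] = (+0.99688,+0.05574,+0.05597); r₂ = λ·B[:,1] = (-0.07777,+0.81652,+0.57205)
r₃ = r₁×r₂ = (-0.01381,-0.57462,+0.81831); SVD([r₁ r₂ r₃]) → R = UVᵀ:
  R  [+0.99688 -0.07777 -0.01381]
  R  [+0.05574 +0.81652 -0.57462]
  R  [+0.05597 +0.57205 +0.81831]
t = (-0.33307, +0.21223, +1.11168) m
tr R = 2.631704; θ = arccos((tr R − 1)/2) = 0.616595 rad = 35.328°
axis k = ((R−Rᵀ)₃₂, (R−Rᵀ)₁₃, (R−Rᵀ)₂₁) / (2 sinθ) = (+0.991480, -0.060335, +0.115445)
rvec = θ·k = (+0.611341, -0.037202, +0.071183)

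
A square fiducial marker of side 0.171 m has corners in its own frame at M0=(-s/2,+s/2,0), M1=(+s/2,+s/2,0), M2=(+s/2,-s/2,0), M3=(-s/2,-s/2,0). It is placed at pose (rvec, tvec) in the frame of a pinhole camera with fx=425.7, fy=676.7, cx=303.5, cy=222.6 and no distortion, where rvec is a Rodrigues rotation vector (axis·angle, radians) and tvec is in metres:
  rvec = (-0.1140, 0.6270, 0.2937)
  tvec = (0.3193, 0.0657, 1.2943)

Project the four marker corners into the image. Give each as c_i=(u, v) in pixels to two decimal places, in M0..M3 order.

Intrinsics K: fx=425.7, fy=676.7, cx=303.5, cy=222.6
Marker side s = 0.171 m; corners in marker frame (Z=0):
  M0 = (-0.0855, +0.0855, 0)
  M1 = (+0.0855, +0.0855, 0)
  M2 = (+0.0855, -0.0855, 0)
  M3 = (-0.0855, -0.0855, 0)
rvec = (-0.1140, 0.6270, 0.2937), |rvec| = θ = 0.70170 rad = 40.205°
Rodrigues: sinθ=0.64552, 1−cosθ=0.23625; R = I + sinθ·[k]× + (1−cosθ)·[k]×²:
    [+0.76998 -0.30448 +0.56073]
    [+0.23589 +0.95238 +0.19323]
    [-0.59286 -0.01651 +0.80513]
t = (0.3193, 0.0657, 1.2943) m
M0: Pc = R·M0+t = (+0.22743, +0.12696, +1.34358); u = 425.7·(+0.22743)/1.34358 + 303.5 = 375.5602, v = 676.7·(+0.12696)/1.34358 + 222.6 = 286.5439
M1: Pc = R·M1+t = (+0.35910, +0.16730, +1.24220); u = 425.7·(+0.35910)/1.24220 + 303.5 = 426.5633, v = 676.7·(+0.16730)/1.24220 + 222.6 = 313.7365
M2: Pc = R·M2+t = (+0.41117, +0.00444, +1.24502); u = 425.7·(+0.41117)/1.24502 + 303.5 = 444.0867, v = 676.7·(+0.00444)/1.24502 + 222.6 = 225.0134
M3: Pc = R·M3+t = (+0.27950, -0.03590, +1.34640); u = 425.7·(+0.27950)/1.34640 + 303.5 = 391.8711, v = 676.7·(-0.03590)/1.34640 + 222.6 = 204.5585

c0=(375.56, 286.54) c1=(426.56, 313.74) c2=(444.09, 225.01) c3=(391.87, 204.56)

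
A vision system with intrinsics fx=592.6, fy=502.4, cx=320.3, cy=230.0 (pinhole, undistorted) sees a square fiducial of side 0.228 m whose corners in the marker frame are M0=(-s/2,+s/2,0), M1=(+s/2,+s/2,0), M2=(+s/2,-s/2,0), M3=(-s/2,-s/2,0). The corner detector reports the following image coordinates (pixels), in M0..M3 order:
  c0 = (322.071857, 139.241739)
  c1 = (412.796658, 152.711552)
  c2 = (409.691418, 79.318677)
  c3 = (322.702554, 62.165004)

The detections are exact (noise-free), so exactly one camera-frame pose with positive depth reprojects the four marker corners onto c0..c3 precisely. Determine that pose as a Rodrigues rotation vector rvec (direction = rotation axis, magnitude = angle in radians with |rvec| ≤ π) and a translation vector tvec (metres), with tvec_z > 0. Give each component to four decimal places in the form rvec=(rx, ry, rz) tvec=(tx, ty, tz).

Intrinsics K: fx=592.6, fy=502.4, cx=320.3, cy=230.0
Marker side s = 0.228 m; corners in marker frame (Z=0):
  M0 = (-0.1140, +0.1140, 0)
  M1 = (+0.1140, +0.1140, 0)
  M2 = (+0.1140, -0.1140, 0)
  M3 = (-0.1140, -0.1140, 0)
Detected image corners:
  c0 = (322.071857, 139.241739) px
  c1 = (412.796658, 152.711552) px
  c2 = (409.691418, 79.318677) px
  c3 = (322.702554, 62.165004) px
Planar DLT: solve 8×8 A·h = b for H (H[2,2]=1):
  H  [+482.35367 -63.27215 +368.08380]
  H  [+94.74529 +309.38042 +107.77415]
  H  [+0.25301 -0.18793 +1.00000]
B = K⁻¹H; ‖b₁‖=0.726583, ‖b₂‖=0.726583; λ = 2/(‖b₁‖+‖b₂‖) = 1.376306, sign → tz>0 ⇒ λ=+1.376306
r₁ = λ·B[:,0] = (+0.93205,+0.10014,+0.34821); r₂ = λ·B[:,1] = (-0.00715,+0.96595,-0.25865)
r₃ = r₁×r₂ = (-0.36225,+0.23858,+0.90103); SVD([r₁ r₂ r₃]) → R = UVᵀ:
  R  [+0.93205 -0.00715 -0.36225]
  R  [+0.10014 +0.96595 +0.23858]
  R  [+0.34821 -0.25865 +0.90103]
t = (+0.11098, -0.33483, +1.37631) m
tr R = 2.799024; θ = arccos((tr R − 1)/2) = 0.452145 rad = 25.906°
axis k = ((R−Rᵀ)₃₂, (R−Rᵀ)₁₃, (R−Rᵀ)₂₁) / (2 sinθ) = (-0.569048, -0.813085, +0.122785)
rvec = θ·k = (-0.257292, -0.367632, +0.055517)

rvec=(-0.2573, -0.3676, 0.0555) tvec=(0.1110, -0.3348, 1.3763)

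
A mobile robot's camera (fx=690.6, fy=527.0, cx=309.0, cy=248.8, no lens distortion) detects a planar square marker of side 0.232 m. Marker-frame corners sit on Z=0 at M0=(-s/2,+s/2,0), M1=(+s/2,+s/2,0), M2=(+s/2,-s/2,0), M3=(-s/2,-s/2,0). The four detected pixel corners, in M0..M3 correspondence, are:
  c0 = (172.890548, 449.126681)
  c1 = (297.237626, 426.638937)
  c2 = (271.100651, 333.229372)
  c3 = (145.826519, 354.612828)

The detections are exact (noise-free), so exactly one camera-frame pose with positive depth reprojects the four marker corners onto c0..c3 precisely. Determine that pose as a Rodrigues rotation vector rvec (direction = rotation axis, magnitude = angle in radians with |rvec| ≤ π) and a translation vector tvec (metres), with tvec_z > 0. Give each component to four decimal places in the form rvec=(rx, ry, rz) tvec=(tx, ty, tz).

rvec=(0.0182, -0.0725, -0.2089) tvec=(-0.1589, 0.3409, 1.2638)

Intrinsics K: fx=690.6, fy=527.0, cx=309.0, cy=248.8
Marker side s = 0.232 m; corners in marker frame (Z=0):
  M0 = (-0.1160, +0.1160, 0)
  M1 = (+0.1160, +0.1160, 0)
  M2 = (+0.1160, -0.1160, 0)
  M3 = (-0.1160, -0.1160, 0)
Detected image corners:
  c0 = (172.890548, 449.126681) px
  c1 = (297.237626, 426.638937) px
  c2 = (271.100651, 333.229372) px
  c3 = (145.826519, 354.612828) px
Planar DLT: solve 8×8 A·h = b for H (H[2,2]=1):
  H  [+550.25254 +119.12717 +222.19589]
  H  [-72.90884 +412.89365 +390.94166]
  H  [+0.05538 +0.02021 +1.00000]
B = K⁻¹H; ‖b₁‖=0.791267, ‖b₂‖=0.791267; λ = 2/(‖b₁‖+‖b₂‖) = 1.263796, sign → tz>0 ⇒ λ=+1.263796
r₁ = λ·B[:,0] = (+0.97565,-0.20788,+0.06998); r₂ = λ·B[:,1] = (+0.20657,+0.97810,+0.02555)
r₃ = r₁×r₂ = (-0.07376,-0.01047,+0.99722); SVD([r₁ r₂ r₃]) → R = UVᵀ:
  R  [+0.97565 +0.20657 -0.07376]
  R  [-0.20788 +0.97810 -0.01047]
  R  [+0.06998 +0.02555 +0.99722]
t = (-0.15885, +0.34087, +1.26380) m
tr R = 2.950966; θ = arccos((tr R − 1)/2) = 0.221892 rad = 12.713°
axis k = ((R−Rᵀ)₃₂, (R−Rᵀ)₁₃, (R−Rᵀ)₂₁) / (2 sinθ) = (+0.081820, -0.326585, -0.941620)
rvec = θ·k = (+0.018155, -0.072467, -0.208938)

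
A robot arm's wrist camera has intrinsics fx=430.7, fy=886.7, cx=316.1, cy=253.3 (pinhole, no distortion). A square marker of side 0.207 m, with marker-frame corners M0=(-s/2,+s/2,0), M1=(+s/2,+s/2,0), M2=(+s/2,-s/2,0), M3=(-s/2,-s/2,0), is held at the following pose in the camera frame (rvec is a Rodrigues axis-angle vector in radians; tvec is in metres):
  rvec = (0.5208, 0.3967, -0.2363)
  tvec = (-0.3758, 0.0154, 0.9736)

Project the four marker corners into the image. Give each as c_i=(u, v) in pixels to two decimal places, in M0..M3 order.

Intrinsics K: fx=430.7, fy=886.7, cx=316.1, cy=253.3
Marker side s = 0.207 m; corners in marker frame (Z=0):
  M0 = (-0.1035, +0.1035, 0)
  M1 = (+0.1035, +0.1035, 0)
  M2 = (+0.1035, -0.1035, 0)
  M3 = (-0.1035, -0.1035, 0)
rvec = (0.5208, 0.3967, -0.2363), |rvec| = θ = 0.69602 rad = 39.879°
Rodrigues: sinθ=0.64117, 1−cosθ=0.23260; R = I + sinθ·[k]× + (1−cosθ)·[k]×²:
    [+0.89763 +0.31688 +0.30635]
    [-0.11848 +0.84296 -0.52477]
    [-0.42453 +0.43475 +0.79421]
t = (-0.3758, 0.0154, 0.9736) m
M0: Pc = R·M0+t = (-0.43591, +0.11491, +1.06253); u = 430.7·(-0.43591)/1.06253 + 316.1 = 139.4040, v = 886.7·(+0.11491)/1.06253 + 253.3 = 349.1933
M1: Pc = R·M1+t = (-0.25010, +0.09038, +0.97466); u = 430.7·(-0.25010)/0.97466 + 316.1 = 205.5818, v = 886.7·(+0.09038)/0.97466 + 253.3 = 335.5270
M2: Pc = R·M2+t = (-0.31569, -0.08411, +0.88467); u = 430.7·(-0.31569)/0.88467 + 316.1 = 162.4051, v = 886.7·(-0.08411)/0.88467 + 253.3 = 168.9973
M3: Pc = R·M3+t = (-0.50150, -0.05958, +0.97254); u = 430.7·(-0.50150)/0.97254 + 316.1 = 94.0051, v = 886.7·(-0.05958)/0.97254 + 253.3 = 198.9755

c0=(139.40, 349.19) c1=(205.58, 335.53) c2=(162.41, 169.00) c3=(94.01, 198.98)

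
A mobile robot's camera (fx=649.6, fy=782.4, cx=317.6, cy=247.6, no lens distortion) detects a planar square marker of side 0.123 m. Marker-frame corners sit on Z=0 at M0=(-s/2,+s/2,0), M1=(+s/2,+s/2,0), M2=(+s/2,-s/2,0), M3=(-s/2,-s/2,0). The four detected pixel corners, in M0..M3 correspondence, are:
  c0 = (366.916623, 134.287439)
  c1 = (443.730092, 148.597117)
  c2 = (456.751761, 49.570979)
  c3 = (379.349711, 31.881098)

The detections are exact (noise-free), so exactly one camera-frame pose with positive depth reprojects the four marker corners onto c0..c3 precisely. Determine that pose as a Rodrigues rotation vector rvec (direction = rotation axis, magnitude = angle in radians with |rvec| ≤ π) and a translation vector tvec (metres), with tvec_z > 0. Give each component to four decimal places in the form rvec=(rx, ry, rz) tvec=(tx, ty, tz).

Intrinsics K: fx=649.6, fy=782.4, cx=317.6, cy=247.6
Marker side s = 0.123 m; corners in marker frame (Z=0):
  M0 = (-0.0615, +0.0615, 0)
  M1 = (+0.0615, +0.0615, 0)
  M2 = (+0.0615, -0.0615, 0)
  M3 = (-0.0615, -0.0615, 0)
Detected image corners:
  c0 = (366.916623, 134.287439) px
  c1 = (443.730092, 148.597117) px
  c2 = (456.751761, 49.570979) px
  c3 = (379.349711, 31.881098) px
Planar DLT: solve 8×8 A·h = b for H (H[2,2]=1):
  H  [+732.38426 -60.54856 +412.25386]
  H  [+153.33439 +828.12021 +91.53345]
  H  [+0.25628 +0.10436 +1.00000]
B = K⁻¹H; ‖b₁‖=1.040749, ‖b₂‖=1.040749; λ = 2/(‖b₁‖+‖b₂‖) = 0.960846, sign → tz>0 ⇒ λ=+0.960846
r₁ = λ·B[:,0] = (+0.96290,+0.11038,+0.24625); r₂ = λ·B[:,1] = (-0.13859,+0.98526,+0.10027)
r₃ = r₁×r₂ = (-0.23155,-0.13068,+0.96401); SVD([r₁ r₂ r₃]) → R = UVᵀ:
  R  [+0.96290 -0.13859 -0.23155]
  R  [+0.11038 +0.98526 -0.13068]
  R  [+0.24625 +0.10027 +0.96401]
t = (+0.14001, -0.19166, +0.96085) m
tr R = 2.912169; θ = arccos((tr R − 1)/2) = 0.297459 rad = 17.043°
axis k = ((R−Rᵀ)₃₂, (R−Rᵀ)₁₃, (R−Rᵀ)₂₁) / (2 sinθ) = (+0.393997, -0.815094, +0.424720)
rvec = θ·k = (+0.117198, -0.242457, +0.126337)

rvec=(0.1172, -0.2425, 0.1263) tvec=(0.1400, -0.1917, 0.9608)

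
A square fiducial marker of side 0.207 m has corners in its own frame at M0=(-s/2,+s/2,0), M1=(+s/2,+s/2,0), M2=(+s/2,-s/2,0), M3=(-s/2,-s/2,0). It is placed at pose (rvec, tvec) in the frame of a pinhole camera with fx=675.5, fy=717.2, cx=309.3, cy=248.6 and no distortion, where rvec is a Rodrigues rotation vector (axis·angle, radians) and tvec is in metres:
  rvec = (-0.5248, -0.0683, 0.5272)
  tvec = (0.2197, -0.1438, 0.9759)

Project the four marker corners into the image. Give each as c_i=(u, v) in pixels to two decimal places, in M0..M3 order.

c0=(368.95, 157.00) c1=(501.74, 235.91) c2=(545.83, 130.05) c3=(425.56, 60.43)

Intrinsics K: fx=675.5, fy=717.2, cx=309.3, cy=248.6
Marker side s = 0.207 m; corners in marker frame (Z=0):
  M0 = (-0.1035, +0.1035, 0)
  M1 = (+0.1035, +0.1035, 0)
  M2 = (+0.1035, -0.1035, 0)
  M3 = (-0.1035, -0.1035, 0)
rvec = (-0.5248, -0.0683, 0.5272), |rvec| = θ = 0.74701 rad = 42.800°
Rodrigues: sinθ=0.67945, 1−cosθ=0.26627; R = I + sinθ·[k]× + (1−cosθ)·[k]×²:
    [+0.86515 -0.46241 -0.19415]
    [+0.49662 +0.73595 +0.46015]
    [-0.06990 -0.49452 +0.86635]
t = (0.2197, -0.1438, 0.9759) m
M0: Pc = R·M0+t = (+0.08230, -0.11903, +0.93195); u = 675.5·(+0.08230)/0.93195 + 309.3 = 368.9510, v = 717.2·(-0.11903)/0.93195 + 248.6 = 156.9988
M1: Pc = R·M1+t = (+0.26138, -0.01623, +0.91748); u = 675.5·(+0.26138)/0.91748 + 309.3 = 501.7441, v = 717.2·(-0.01623)/0.91748 + 248.6 = 235.9141
M2: Pc = R·M2+t = (+0.35710, -0.16857, +1.01985); u = 675.5·(+0.35710)/1.01985 + 309.3 = 545.8283, v = 717.2·(-0.16857)/1.01985 + 248.6 = 130.0541
M3: Pc = R·M3+t = (+0.17802, -0.27137, +1.03432); u = 675.5·(+0.17802)/1.03432 + 309.3 = 425.5608, v = 717.2·(-0.27137)/1.03432 + 248.6 = 60.4299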